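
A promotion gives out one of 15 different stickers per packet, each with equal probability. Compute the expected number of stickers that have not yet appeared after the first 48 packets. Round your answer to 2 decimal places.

For each sticker, P(unseen after 48) = (14/15)^48 = 0.036.
By linearity of expectation, E[unseen] = 15·(14/15)^48 = 0.547.

0.55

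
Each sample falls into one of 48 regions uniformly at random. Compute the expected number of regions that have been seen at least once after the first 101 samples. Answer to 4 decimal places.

42.2752

For each region, P(seen in 101 samples) = 1 - (47/48)^101 = 0.88073.
By linearity of expectation, E[distinct seen] = 48·(1 - (47/48)^101) = 42.27521.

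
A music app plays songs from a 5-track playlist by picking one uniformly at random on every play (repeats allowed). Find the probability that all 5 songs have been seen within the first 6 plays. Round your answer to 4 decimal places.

0.1152

Let A_i be the event that song i is missing after 6 plays. By inclusion–exclusion on the A_i,
P(all seen) = Σ_{j=0}^{5} (-1)^j C(5,j)((5-j)/5)^6
= 1.00000 - 1.31072 + 0.46656 - 0.04096 + 0.00032 - 0.00000
= 0.11520.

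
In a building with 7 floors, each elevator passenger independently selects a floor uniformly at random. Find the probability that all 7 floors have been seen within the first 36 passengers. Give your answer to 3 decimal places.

Let A_i be the event that floor i is missing after 36 passengers. By inclusion–exclusion on the A_i,
P(all seen) = Σ_{j=0}^{7} (-1)^j C(7,j)((7-j)/7)^36
= 1.0000 - 0.0272 + 0.0001 - 0.0000 + 0.0000 - 0.0000 + 0.0000 - 0.0000
= 0.9729.

0.973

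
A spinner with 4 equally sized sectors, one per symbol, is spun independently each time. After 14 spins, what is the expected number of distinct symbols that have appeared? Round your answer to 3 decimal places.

For each symbol, P(seen in 14 spins) = 1 - (3/4)^14 = 0.9822.
By linearity of expectation, E[distinct seen] = 4·(1 - (3/4)^14) = 3.9287.

3.929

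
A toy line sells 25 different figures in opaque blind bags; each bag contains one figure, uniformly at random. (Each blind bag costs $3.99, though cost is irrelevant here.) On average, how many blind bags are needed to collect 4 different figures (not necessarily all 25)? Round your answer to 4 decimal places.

With k distinct figures already seen, the next new one arrives after an expected 25/(25-k) blind bags.
Sum over k = 0,...,3: E = 25/25 + 25/24 + 25/23 + 25/22 = 4.26499.

4.2650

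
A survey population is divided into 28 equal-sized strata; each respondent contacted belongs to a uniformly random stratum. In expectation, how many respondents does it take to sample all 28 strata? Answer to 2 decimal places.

109.96

After k distinct strata have appeared, the next respondent gives a new one with probability (28-k)/28, so the expected wait for the (k+1)-th is 28/(28-k).
E[T] = 28/28 + 28/27 + 28/26 + ... + 28/2 + 28/1 = 28·H_{28}.
H_{28} = 3.927, so E[T] = 109.961.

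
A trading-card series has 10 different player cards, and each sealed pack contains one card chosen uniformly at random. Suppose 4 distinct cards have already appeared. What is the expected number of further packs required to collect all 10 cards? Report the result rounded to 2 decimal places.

24.50

With k distinct cards already seen, the next new one takes an expected 10/(10-k) packs.
Sum over k = 4,...,9: E = 10/6 + 10/5 + 10/4 + 10/3 + 10/2 + 10/1 = 24.500.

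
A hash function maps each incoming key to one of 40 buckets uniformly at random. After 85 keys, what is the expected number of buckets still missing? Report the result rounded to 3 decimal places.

4.650

For each bucket, P(unseen after 85) = (39/40)^85 = 0.1162.
By linearity of expectation, E[unseen] = 40·(39/40)^85 = 4.6500.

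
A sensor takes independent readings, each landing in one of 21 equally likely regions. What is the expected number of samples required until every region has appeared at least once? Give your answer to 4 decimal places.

76.5525

After k distinct regions have appeared, the next sample gives a new one with probability (21-k)/21, so the expected wait for the (k+1)-th is 21/(21-k).
E[T] = 21/21 + 21/20 + 21/19 + ... + 21/2 + 21/1 = 21·H_{21}.
H_{21} = 3.64536, so E[T] = 76.55253.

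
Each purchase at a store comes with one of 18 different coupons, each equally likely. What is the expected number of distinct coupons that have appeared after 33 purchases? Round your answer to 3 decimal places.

For each coupon, P(seen in 33 purchases) = 1 - (17/18)^33 = 0.8484.
By linearity of expectation, E[distinct seen] = 18·(1 - (17/18)^33) = 15.2704.

15.270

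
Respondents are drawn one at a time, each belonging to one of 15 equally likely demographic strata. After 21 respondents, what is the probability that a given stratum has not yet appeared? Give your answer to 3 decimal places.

On each respondent the fixed stratum fails to appear with probability 14/15.
P(still missing after 21) = (14/15)^21 = 0.2348.

0.235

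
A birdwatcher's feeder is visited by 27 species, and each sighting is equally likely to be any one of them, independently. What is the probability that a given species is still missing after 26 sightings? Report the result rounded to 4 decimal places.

0.3748

Each sighting misses the fixed species with probability (27-1)/27 = 26/27, independently.
P(still missing after 26) = (26/27)^26 = 0.37484.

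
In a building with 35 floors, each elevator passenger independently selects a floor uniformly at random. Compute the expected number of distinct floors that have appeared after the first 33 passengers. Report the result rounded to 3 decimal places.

For each floor, P(seen in 33 passengers) = 1 - (34/35)^33 = 0.6158.
By linearity of expectation, E[distinct seen] = 35·(1 - (34/35)^33) = 21.5530.

21.553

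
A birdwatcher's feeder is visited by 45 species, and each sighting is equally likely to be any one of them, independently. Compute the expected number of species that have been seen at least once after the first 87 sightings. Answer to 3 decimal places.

For each species, P(seen in 87 sightings) = 1 - (44/45)^87 = 0.8585.
By linearity of expectation, E[distinct seen] = 45·(1 - (44/45)^87) = 38.6305.

38.630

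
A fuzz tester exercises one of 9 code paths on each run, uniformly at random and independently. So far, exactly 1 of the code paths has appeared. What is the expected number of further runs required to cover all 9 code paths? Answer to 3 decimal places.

The wait to go from k to k+1 distinct code paths is geometric with mean 9/(9-k).
Sum over k = 1,...,8: E = 9/8 + 9/7 + 9/6 + ... + 9/2 + 9/1 = 24.4607.

24.461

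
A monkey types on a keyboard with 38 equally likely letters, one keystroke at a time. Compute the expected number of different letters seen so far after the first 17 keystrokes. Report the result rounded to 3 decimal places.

13.851

For each letter, P(seen in 17 keystrokes) = 1 - (37/38)^17 = 0.3645.
By linearity of expectation, E[distinct seen] = 38·(1 - (37/38)^17) = 13.8514.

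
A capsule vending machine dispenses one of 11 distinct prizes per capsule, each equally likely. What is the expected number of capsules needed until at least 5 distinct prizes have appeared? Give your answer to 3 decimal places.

With k distinct prizes already seen, the next new one arrives after an expected 11/(11-k) capsules.
Sum over k = 0,...,4: E = 11/11 + 11/10 + 11/9 + 11/8 + 11/7 = 6.2687.

6.269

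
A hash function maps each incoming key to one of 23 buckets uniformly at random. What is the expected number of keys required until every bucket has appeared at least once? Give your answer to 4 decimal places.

85.8887

After k distinct buckets have appeared, the next key gives a new one with probability (23-k)/23, so the expected wait for the (k+1)-th is 23/(23-k).
E[T] = 23/23 + 23/22 + 23/21 + ... + 23/2 + 23/1 = 23·H_{23}.
H_{23} = 3.73429, so E[T] = 85.88870.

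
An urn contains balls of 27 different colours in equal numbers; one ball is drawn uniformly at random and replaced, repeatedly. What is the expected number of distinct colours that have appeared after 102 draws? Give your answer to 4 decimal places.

26.4252

For each colour, P(seen in 102 draws) = 1 - (26/27)^102 = 0.97871.
By linearity of expectation, E[distinct seen] = 27·(1 - (26/27)^102) = 26.42517.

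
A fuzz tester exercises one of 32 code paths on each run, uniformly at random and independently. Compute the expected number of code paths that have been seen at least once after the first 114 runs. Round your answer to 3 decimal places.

For each code path, P(seen in 114 runs) = 1 - (31/32)^114 = 0.9732.
By linearity of expectation, E[distinct seen] = 32·(1 - (31/32)^114) = 31.1424.

31.142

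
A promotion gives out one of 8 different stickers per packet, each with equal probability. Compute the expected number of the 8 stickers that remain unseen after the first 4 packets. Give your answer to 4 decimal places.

For each sticker, P(unseen after 4) = (7/8)^4 = 0.58618.
By linearity of expectation, E[unseen] = 8·(7/8)^4 = 4.68945.

4.6895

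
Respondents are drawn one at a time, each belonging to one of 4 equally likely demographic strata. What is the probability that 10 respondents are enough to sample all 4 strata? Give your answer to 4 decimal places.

0.7806

By inclusion–exclusion over which strata are missing,
P(all seen) = Σ_{j=0}^{4} (-1)^j C(4,j)((4-j)/4)^10
= 1.00000 - 0.22525 + 0.00586 - 0.00000 + 0.00000
= 0.78060.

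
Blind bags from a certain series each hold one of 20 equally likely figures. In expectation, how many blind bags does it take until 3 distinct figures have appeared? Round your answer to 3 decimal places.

With k distinct figures already seen, the next new one arrives after an expected 20/(20-k) blind bags.
Sum over k = 0,...,2: E = 20/20 + 20/19 + 20/18 = 3.1637.

3.164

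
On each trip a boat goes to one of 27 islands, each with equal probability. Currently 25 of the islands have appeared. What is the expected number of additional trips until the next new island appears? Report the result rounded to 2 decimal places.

Each trip yields a new island with probability (27-25)/27 = 2/27, so the wait is geometric with mean 27/2.
E = 27/2 = 13.500.

13.50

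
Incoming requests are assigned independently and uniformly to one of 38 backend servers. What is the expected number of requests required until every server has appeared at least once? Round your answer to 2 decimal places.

The wait to go from k to k+1 distinct servers is geometric with mean 38/(38-k).
E[T] = 38/38 + 38/37 + 38/36 + ... + 38/2 + 38/1 = 38·H_{38}.
H_{38} = 4.228, so E[T] = 160.660.

160.66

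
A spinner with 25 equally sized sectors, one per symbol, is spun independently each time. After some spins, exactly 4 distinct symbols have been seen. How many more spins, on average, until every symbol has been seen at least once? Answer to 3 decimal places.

91.134

From k distinct to k+1 distinct takes on average 25/(25-k) spins.
Sum over k = 4,...,24: E = 25/21 + 25/20 + 25/19 + ... + 25/2 + 25/1 = 91.1340.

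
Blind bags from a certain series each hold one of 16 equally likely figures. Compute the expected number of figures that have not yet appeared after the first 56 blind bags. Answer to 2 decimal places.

0.43

For each figure, P(unseen after 56) = (15/16)^56 = 0.027.
By linearity of expectation, E[unseen] = 16·(15/16)^56 = 0.431.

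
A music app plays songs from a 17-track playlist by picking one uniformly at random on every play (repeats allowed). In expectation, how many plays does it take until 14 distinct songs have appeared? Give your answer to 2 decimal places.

With k distinct songs already seen, the next new one arrives after an expected 17/(17-k) plays.
Sum over k = 0,...,13: E = 17/17 + 17/16 + 17/15 + ... + 17/5 + 17/4 = 27.306.

27.31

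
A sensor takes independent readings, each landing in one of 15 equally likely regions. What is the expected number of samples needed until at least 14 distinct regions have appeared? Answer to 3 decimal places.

34.773

With k distinct regions already seen, the next new one arrives after an expected 15/(15-k) samples.
Sum over k = 0,...,13: E = 15/15 + 15/14 + 15/13 + ... + 15/3 + 15/2 = 34.7734.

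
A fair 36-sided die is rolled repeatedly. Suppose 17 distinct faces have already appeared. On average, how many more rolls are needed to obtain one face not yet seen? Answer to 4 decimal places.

1.8947

The number of rolls until the next new face is geometric with success probability 19/36, so its mean is 36/19.
E = 36/19 = 1.89474.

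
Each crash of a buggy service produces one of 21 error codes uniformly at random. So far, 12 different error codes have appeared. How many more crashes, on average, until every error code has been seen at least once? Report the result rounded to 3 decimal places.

From k distinct to k+1 distinct takes on average 21/(21-k) crashes.
Sum over k = 12,...,20: E = 21/9 + 21/8 + 21/7 + ... + 21/2 + 21/1 = 59.4083.

59.408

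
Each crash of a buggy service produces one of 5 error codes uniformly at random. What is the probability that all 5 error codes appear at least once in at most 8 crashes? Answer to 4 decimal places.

0.3226

Let A_i be the event that error code i is missing after 8 crashes. By inclusion–exclusion on the A_i,
P(all seen) = Σ_{j=0}^{5} (-1)^j C(5,j)((5-j)/5)^8
= 1.00000 - 0.83886 + 0.16796 - 0.00655 + 0.00001 - 0.00000
= 0.32256.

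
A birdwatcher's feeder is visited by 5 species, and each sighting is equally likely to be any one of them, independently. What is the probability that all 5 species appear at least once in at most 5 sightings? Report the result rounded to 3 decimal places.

By inclusion–exclusion over which species are missing,
P(all seen) = Σ_{j=0}^{5} (-1)^j C(5,j)((5-j)/5)^5
= 1.0000 - 1.6384 + 0.7776 - 0.1024 + 0.0016 - 0.0000
= 0.0384.

0.038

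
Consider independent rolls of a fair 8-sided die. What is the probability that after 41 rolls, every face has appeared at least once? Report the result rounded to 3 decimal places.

By inclusion–exclusion over which faces are missing,
P(all seen) = Σ_{j=0}^{8} (-1)^j C(8,j)((8-j)/8)^41
= 1.0000 - 0.0335 + 0.0002 - 0.0000 + 0.0000 - 0.0000 + 0.0000 - 0.0000 + 0.0000
= 0.9667.

0.967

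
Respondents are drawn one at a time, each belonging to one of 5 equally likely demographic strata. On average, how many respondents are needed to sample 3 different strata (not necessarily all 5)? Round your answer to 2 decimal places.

3.92

Going from k to k+1 distinct takes a geometric number of respondents with mean 5/(5-k).
Sum over k = 0,...,2: E = 5/5 + 5/4 + 5/3 = 3.917.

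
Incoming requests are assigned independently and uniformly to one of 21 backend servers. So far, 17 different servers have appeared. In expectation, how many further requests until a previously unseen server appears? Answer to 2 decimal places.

5.25

Each request yields a new server with probability (21-17)/21 = 4/21, so the wait is geometric with mean 21/4.
E = 21/4 = 5.250.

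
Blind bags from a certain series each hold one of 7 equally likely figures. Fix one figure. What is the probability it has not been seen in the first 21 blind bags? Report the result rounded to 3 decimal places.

0.039

On each blind bag the fixed figure fails to appear with probability 6/7.
P(still missing after 21) = (6/7)^21 = 0.0393.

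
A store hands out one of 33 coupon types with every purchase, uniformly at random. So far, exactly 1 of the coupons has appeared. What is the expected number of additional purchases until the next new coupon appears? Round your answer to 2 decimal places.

1.03

Each purchase yields a new coupon with probability (33-1)/33 = 32/33, so the wait is geometric with mean 33/32.
E = 33/32 = 1.031.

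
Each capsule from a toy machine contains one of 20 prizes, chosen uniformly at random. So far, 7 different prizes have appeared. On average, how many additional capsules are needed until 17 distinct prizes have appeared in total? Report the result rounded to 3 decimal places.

26.936

The wait to go from k to k+1 distinct prizes is geometric with mean 20/(20-k).
Sum over k = 7,...,16: E = 20/13 + 20/12 + 20/11 + ... + 20/5 + 20/4 = 26.9360.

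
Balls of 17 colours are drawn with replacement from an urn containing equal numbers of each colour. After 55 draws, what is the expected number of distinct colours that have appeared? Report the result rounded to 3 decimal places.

For each colour, P(seen in 55 draws) = 1 - (16/17)^55 = 0.9644.
By linearity of expectation, E[distinct seen] = 17·(1 - (16/17)^55) = 16.3942.

16.394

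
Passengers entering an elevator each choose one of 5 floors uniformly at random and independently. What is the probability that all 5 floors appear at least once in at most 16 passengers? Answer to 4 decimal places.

0.8621

By inclusion–exclusion over which floors are missing,
P(all seen) = Σ_{j=0}^{5} (-1)^j C(5,j)((5-j)/5)^16
= 1.00000 - 0.14074 + 0.00282 - 0.00000 + 0.00000 - 0.00000
= 0.86208.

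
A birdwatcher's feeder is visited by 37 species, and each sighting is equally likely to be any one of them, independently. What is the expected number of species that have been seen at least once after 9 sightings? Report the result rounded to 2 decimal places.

For each species, P(seen in 9 sightings) = 1 - (36/37)^9 = 0.219.
By linearity of expectation, E[distinct seen] = 37·(1 - (36/37)^9) = 8.086.

8.09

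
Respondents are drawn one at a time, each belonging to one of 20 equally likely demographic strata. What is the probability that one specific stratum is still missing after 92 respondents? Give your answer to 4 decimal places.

0.0089

Each respondent misses the fixed stratum with probability (20-1)/20 = 19/20, independently.
P(still missing after 92) = (19/20)^92 = 0.00892.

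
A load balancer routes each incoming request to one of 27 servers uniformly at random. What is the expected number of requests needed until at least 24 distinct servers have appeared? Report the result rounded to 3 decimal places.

Going from k to k+1 distinct takes a geometric number of requests with mean 27/(27-k).
Sum over k = 0,...,23: E = 27/27 + 27/26 + 27/25 + ... + 27/5 + 27/4 = 55.5693.

55.569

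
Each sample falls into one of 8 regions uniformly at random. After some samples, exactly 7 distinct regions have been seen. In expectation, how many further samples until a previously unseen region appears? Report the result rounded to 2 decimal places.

Each sample yields a new region with probability (8-7)/8 = 1/8, so the wait is geometric with mean 8/1.
E = 8/1 = 8.000.

8.00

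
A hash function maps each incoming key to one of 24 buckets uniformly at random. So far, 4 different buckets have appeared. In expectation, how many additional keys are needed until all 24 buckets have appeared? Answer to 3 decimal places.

From k distinct to k+1 distinct takes on average 24/(24-k) keys.
Sum over k = 4,...,23: E = 24/20 + 24/19 + 24/18 + ... + 24/2 + 24/1 = 86.3458.

86.346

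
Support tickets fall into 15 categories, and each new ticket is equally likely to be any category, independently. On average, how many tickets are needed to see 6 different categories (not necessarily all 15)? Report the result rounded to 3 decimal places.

7.339

With k distinct categories already seen, the next new one arrives after an expected 15/(15-k) tickets.
Sum over k = 0,...,5: E = 15/15 + 15/14 + 15/13 + 15/12 + 15/11 + 15/10 = 7.3389.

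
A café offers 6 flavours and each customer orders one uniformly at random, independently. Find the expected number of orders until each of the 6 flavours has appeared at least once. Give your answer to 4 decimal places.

14.7000

The wait to go from k to k+1 distinct flavours is geometric with mean 6/(6-k).
E[T] = 6/6 + 6/5 + 6/4 + 6/3 + 6/2 + 6/1 = 6·H_{6}.
H_{6} = 2.45000, so E[T] = 14.70000.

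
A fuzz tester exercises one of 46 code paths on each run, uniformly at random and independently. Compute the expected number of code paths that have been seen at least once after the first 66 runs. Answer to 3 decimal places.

For each code path, P(seen in 66 runs) = 1 - (45/46)^66 = 0.7656.
By linearity of expectation, E[distinct seen] = 46·(1 - (45/46)^66) = 35.2163.

35.216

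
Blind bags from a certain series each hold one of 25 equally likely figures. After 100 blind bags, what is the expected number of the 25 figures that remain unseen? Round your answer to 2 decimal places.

0.42

For each figure, P(unseen after 100) = (24/25)^100 = 0.017.
By linearity of expectation, E[unseen] = 25·(24/25)^100 = 0.422.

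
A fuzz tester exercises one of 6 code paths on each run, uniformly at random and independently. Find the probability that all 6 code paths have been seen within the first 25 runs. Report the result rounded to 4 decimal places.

0.9377

By inclusion–exclusion over which code paths are missing,
P(all seen) = Σ_{j=0}^{6} (-1)^j C(6,j)((6-j)/6)^25
= 1.00000 - 0.06290 + 0.00059 - 0.00000 + 0.00000 - 0.00000 + 0.00000
= 0.93770.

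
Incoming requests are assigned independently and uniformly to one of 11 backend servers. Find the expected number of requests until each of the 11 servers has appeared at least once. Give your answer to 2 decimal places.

Split into phases: going from k distinct to k+1 distinct takes on average 11/(11-k) requests.
E[T] = 11/11 + 11/10 + 11/9 + ... + 11/2 + 11/1 = 11·H_{11}.
H_{11} = 3.020, so E[T] = 33.219.

33.22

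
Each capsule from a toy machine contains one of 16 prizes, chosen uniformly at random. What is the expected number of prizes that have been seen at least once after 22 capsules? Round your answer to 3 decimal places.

For each prize, P(seen in 22 capsules) = 1 - (15/16)^22 = 0.7582.
By linearity of expectation, E[distinct seen] = 16·(1 - (15/16)^22) = 12.1320.

12.132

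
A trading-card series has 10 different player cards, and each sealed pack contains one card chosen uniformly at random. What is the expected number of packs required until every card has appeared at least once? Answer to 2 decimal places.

29.29

After k distinct cards have appeared, the next pack gives a new one with probability (10-k)/10, so the expected wait for the (k+1)-th is 10/(10-k).
E[T] = 10/10 + 10/9 + 10/8 + ... + 10/2 + 10/1 = 10·H_{10}.
H_{10} = 2.929, so E[T] = 29.290.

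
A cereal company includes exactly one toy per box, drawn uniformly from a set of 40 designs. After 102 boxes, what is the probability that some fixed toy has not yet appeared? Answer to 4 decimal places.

0.0756

On each box the fixed toy fails to appear with probability 39/40.
P(still missing after 102) = (39/40)^102 = 0.07559.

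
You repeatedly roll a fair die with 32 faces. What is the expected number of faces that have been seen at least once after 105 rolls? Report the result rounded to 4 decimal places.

30.8588

For each face, P(seen in 105 rolls) = 1 - (31/32)^105 = 0.96434.
By linearity of expectation, E[distinct seen] = 32·(1 - (31/32)^105) = 30.85875.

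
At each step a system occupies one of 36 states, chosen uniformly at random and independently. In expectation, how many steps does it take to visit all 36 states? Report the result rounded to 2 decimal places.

Split into phases: going from k distinct to k+1 distinct takes on average 36/(36-k) steps.
E[T] = 36/36 + 36/35 + 36/34 + ... + 36/2 + 36/1 = 36·H_{36}.
H_{36} = 4.175, so E[T] = 150.284.

150.28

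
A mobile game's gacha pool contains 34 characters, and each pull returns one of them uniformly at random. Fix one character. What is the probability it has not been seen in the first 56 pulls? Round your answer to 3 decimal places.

Each pull misses the fixed character with probability (34-1)/34 = 33/34, independently.
P(still missing after 56) = (33/34)^56 = 0.1879.

0.188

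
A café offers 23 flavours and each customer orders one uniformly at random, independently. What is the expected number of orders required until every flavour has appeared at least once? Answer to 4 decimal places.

Split into phases: going from k distinct to k+1 distinct takes on average 23/(23-k) orders.
E[T] = 23/23 + 23/22 + 23/21 + ... + 23/2 + 23/1 = 23·H_{23}.
H_{23} = 3.73429, so E[T] = 85.88870.

85.8887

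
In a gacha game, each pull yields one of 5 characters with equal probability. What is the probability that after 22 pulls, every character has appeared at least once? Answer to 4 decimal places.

0.9632

By inclusion–exclusion over which characters are missing,
P(all seen) = Σ_{j=0}^{5} (-1)^j C(5,j)((5-j)/5)^22
= 1.00000 - 0.03689 + 0.00013 - 0.00000 + 0.00000 - 0.00000
= 0.96324.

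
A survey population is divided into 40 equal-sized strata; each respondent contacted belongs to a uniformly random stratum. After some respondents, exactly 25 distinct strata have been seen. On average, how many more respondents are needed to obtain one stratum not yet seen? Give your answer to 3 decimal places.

The number of respondents until the next new stratum is geometric with success probability 15/40, so its mean is 40/15.
E = 40/15 = 2.6667.

2.667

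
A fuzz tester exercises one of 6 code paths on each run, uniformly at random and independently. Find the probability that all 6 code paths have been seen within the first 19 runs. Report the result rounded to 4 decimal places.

0.8189

By inclusion–exclusion over which code paths are missing,
P(all seen) = Σ_{j=0}^{6} (-1)^j C(6,j)((6-j)/6)^19
= 1.00000 - 0.18781 + 0.00677 - 0.00004 + 0.00000 - 0.00000 + 0.00000
= 0.81892.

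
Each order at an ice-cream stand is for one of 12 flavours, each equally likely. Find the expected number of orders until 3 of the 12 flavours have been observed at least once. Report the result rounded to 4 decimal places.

Going from k to k+1 distinct takes a geometric number of orders with mean 12/(12-k).
Sum over k = 0,...,2: E = 12/12 + 12/11 + 12/10 = 3.29091.

3.2909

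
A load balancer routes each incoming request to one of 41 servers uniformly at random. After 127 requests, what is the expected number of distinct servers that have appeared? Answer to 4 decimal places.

39.2182

For each server, P(seen in 127 requests) = 1 - (40/41)^127 = 0.95654.
By linearity of expectation, E[distinct seen] = 41·(1 - (40/41)^127) = 39.21822.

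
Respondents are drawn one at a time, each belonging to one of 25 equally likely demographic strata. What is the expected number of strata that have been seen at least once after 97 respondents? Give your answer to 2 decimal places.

24.52

For each stratum, P(seen in 97 respondents) = 1 - (24/25)^97 = 0.981.
By linearity of expectation, E[distinct seen] = 25·(1 - (24/25)^97) = 24.523.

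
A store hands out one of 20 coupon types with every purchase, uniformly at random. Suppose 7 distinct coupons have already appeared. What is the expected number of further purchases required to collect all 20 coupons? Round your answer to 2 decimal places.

The wait to go from k to k+1 distinct coupons is geometric with mean 20/(20-k).
Sum over k = 7,...,19: E = 20/13 + 20/12 + 20/11 + ... + 20/2 + 20/1 = 63.603.

63.60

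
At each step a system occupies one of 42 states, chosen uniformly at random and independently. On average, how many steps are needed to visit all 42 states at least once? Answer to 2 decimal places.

181.72

Split into phases: going from k distinct to k+1 distinct takes on average 42/(42-k) steps.
E[T] = 42/42 + 42/41 + 42/40 + ... + 42/2 + 42/1 = 42·H_{42}.
H_{42} = 4.327, so E[T] = 181.723.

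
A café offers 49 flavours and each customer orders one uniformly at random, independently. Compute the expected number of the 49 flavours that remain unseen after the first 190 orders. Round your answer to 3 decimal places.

For each flavour, P(unseen after 190) = (48/49)^190 = 0.0199.
By linearity of expectation, E[unseen] = 49·(48/49)^190 = 0.9745.

0.974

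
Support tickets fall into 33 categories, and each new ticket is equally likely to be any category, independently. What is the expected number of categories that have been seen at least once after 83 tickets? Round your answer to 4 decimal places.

30.4337

For each category, P(seen in 83 tickets) = 1 - (32/33)^83 = 0.92223.
By linearity of expectation, E[distinct seen] = 33·(1 - (32/33)^83) = 30.43371.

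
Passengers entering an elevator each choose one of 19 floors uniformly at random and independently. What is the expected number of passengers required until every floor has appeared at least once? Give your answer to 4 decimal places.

67.4071

After k distinct floors have appeared, the next passenger gives a new one with probability (19-k)/19, so the expected wait for the (k+1)-th is 19/(19-k).
E[T] = 19/19 + 19/18 + 19/17 + ... + 19/2 + 19/1 = 19·H_{19}.
H_{19} = 3.54774, so E[T] = 67.40705.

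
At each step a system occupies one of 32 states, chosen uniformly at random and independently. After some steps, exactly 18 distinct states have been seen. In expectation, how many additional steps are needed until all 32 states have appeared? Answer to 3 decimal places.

104.050

With k distinct states already seen, the next new one takes an expected 32/(32-k) steps.
Sum over k = 18,...,31: E = 32/14 + 32/13 + 32/12 + ... + 32/2 + 32/1 = 104.0500.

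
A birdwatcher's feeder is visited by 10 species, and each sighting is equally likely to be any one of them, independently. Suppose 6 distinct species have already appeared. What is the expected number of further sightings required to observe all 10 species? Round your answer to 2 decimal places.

The wait to go from k to k+1 distinct species is geometric with mean 10/(10-k).
Sum over k = 6,...,9: E = 10/4 + 10/3 + 10/2 + 10/1 = 20.833.

20.83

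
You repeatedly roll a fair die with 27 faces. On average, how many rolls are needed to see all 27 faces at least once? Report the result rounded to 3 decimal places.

105.069

The wait to go from k to k+1 distinct faces is geometric with mean 27/(27-k).
E[T] = 27/27 + 27/26 + 27/25 + ... + 27/2 + 27/1 = 27·H_{27}.
H_{27} = 3.8915, so E[T] = 105.0693.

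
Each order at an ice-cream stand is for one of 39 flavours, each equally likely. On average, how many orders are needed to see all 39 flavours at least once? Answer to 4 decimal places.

Split into phases: going from k distinct to k+1 distinct takes on average 39/(39-k) orders.
E[T] = 39/39 + 39/38 + 39/37 + ... + 39/2 + 39/1 = 39·H_{39}.
H_{39} = 4.25354, so E[T] = 165.88818.

165.8882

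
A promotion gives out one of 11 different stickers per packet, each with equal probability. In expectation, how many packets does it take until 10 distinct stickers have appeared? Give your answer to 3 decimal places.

22.219

With k distinct stickers already seen, the next new one arrives after an expected 11/(11-k) packets.
Sum over k = 0,...,9: E = 11/11 + 11/10 + 11/9 + ... + 11/3 + 11/2 = 22.2187.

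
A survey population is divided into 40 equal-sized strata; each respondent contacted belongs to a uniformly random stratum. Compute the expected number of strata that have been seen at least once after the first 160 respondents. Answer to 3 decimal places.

For each stratum, P(seen in 160 respondents) = 1 - (39/40)^160 = 0.9826.
By linearity of expectation, E[distinct seen] = 40·(1 - (39/40)^160) = 39.3037.

39.304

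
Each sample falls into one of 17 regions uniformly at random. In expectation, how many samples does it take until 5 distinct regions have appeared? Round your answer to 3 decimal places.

Going from k to k+1 distinct takes a geometric number of samples with mean 17/(17-k).
Sum over k = 0,...,4: E = 17/17 + 17/16 + 17/15 + 17/14 + 17/13 = 5.7178.

5.718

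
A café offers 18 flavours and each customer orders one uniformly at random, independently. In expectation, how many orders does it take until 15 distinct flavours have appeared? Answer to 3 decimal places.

29.912

Going from k to k+1 distinct takes a geometric number of orders with mean 18/(18-k).
Sum over k = 0,...,14: E = 18/18 + 18/17 + 18/16 + ... + 18/5 + 18/4 = 29.9119.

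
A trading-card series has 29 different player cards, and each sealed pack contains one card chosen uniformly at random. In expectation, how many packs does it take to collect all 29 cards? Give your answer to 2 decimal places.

Split into phases: going from k distinct to k+1 distinct takes on average 29/(29-k) packs.
E[T] = 29/29 + 29/28 + 29/27 + ... + 29/2 + 29/1 = 29·H_{29}.
H_{29} = 3.962, so E[T] = 114.888.

114.89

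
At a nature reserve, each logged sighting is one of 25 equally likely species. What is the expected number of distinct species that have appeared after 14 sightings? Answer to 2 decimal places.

For each species, P(seen in 14 sightings) = 1 - (24/25)^14 = 0.435.
By linearity of expectation, E[distinct seen] = 25·(1 - (24/25)^14) = 10.883.

10.88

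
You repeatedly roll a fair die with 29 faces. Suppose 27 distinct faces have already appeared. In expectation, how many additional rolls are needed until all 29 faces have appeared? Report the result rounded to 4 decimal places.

43.5000

With k distinct faces already seen, the next new one takes an expected 29/(29-k) rolls.
Sum over k = 27,...,28: E = 29/2 + 29/1 = 43.50000.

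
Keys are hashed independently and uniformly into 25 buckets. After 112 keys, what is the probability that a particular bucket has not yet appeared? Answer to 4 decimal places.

0.0103

On each key the fixed bucket fails to appear with probability 24/25.
P(still missing after 112) = (24/25)^112 = 0.01034.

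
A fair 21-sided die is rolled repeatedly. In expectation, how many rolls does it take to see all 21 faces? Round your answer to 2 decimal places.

76.55

Split into phases: going from k distinct to k+1 distinct takes on average 21/(21-k) rolls.
E[T] = 21/21 + 21/20 + 21/19 + ... + 21/2 + 21/1 = 21·H_{21}.
H_{21} = 3.645, so E[T] = 76.553.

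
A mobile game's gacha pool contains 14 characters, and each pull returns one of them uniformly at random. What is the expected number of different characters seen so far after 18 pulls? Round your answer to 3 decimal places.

10.312

For each character, P(seen in 18 pulls) = 1 - (13/14)^18 = 0.7366.
By linearity of expectation, E[distinct seen] = 14·(1 - (13/14)^18) = 10.3119.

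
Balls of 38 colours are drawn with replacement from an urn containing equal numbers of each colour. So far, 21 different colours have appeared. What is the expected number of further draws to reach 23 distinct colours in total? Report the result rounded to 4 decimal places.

The wait to go from k to k+1 distinct colours is geometric with mean 38/(38-k).
Sum over k = 21,...,22: E = 38/17 + 38/16 = 4.61029.

4.6103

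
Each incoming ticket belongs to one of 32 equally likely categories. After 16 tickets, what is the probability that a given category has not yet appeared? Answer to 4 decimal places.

0.6017

On each ticket the fixed category fails to appear with probability 31/32.
P(still missing after 16) = (31/32)^16 = 0.60171.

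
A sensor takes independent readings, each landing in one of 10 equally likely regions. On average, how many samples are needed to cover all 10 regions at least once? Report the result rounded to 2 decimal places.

Split into phases: going from k distinct to k+1 distinct takes on average 10/(10-k) samples.
E[T] = 10/10 + 10/9 + 10/8 + ... + 10/2 + 10/1 = 10·H_{10}.
H_{10} = 2.929, so E[T] = 29.290.

29.29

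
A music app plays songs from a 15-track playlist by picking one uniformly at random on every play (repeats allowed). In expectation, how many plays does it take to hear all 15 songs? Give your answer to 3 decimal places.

49.773

Split into phases: going from k distinct to k+1 distinct takes on average 15/(15-k) plays.
E[T] = 15/15 + 15/14 + 15/13 + ... + 15/2 + 15/1 = 15·H_{15}.
H_{15} = 3.3182, so E[T] = 49.7734.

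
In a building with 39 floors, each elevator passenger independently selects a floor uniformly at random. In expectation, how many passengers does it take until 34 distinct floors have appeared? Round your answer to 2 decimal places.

76.84

Going from k to k+1 distinct takes a geometric number of passengers with mean 39/(39-k).
Sum over k = 0,...,33: E = 39/39 + 39/38 + 39/37 + ... + 39/7 + 39/6 = 76.838.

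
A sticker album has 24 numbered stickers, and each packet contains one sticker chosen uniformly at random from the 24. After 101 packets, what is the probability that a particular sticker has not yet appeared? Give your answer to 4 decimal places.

0.0136

Each packet misses the fixed sticker with probability (24-1)/24 = 23/24, independently.
P(still missing after 101) = (23/24)^101 = 0.01359.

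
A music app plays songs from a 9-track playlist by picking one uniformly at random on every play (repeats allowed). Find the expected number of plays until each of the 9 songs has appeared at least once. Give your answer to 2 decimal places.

25.46

The wait to go from k to k+1 distinct songs is geometric with mean 9/(9-k).
E[T] = 9/9 + 9/8 + 9/7 + ... + 9/2 + 9/1 = 9·H_{9}.
H_{9} = 2.829, so E[T] = 25.461.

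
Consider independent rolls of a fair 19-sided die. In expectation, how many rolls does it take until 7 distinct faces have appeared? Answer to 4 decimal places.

Going from k to k+1 distinct takes a geometric number of rolls with mean 19/(19-k).
Sum over k = 0,...,6: E = 19/19 + 19/18 + 19/17 + ... + 19/14 + 19/13 = 8.44605.

8.4461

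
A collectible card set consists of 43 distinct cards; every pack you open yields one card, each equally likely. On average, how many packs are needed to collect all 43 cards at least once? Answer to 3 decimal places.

187.050

The wait to go from k to k+1 distinct cards is geometric with mean 43/(43-k).
E[T] = 43/43 + 43/42 + 43/41 + ... + 43/2 + 43/1 = 43·H_{43}.
H_{43} = 4.3500, so E[T] = 187.0499.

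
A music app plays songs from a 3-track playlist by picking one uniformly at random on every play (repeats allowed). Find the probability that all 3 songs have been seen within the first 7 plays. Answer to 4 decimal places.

0.8258

Let A_i be the event that song i is missing after 7 plays. By inclusion–exclusion on the A_i,
P(all seen) = Σ_{j=0}^{3} (-1)^j C(3,j)((3-j)/3)^7
= 1.00000 - 0.17558 + 0.00137 - 0.00000
= 0.82579.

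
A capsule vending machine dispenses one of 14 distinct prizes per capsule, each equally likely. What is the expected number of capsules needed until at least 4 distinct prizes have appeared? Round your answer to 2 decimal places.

With k distinct prizes already seen, the next new one arrives after an expected 14/(14-k) capsules.
Sum over k = 0,...,3: E = 14/14 + 14/13 + 14/12 + 14/11 = 4.516.

4.52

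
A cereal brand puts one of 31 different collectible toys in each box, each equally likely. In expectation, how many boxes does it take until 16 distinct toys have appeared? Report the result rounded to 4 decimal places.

21.9795

With k distinct toys already seen, the next new one arrives after an expected 31/(31-k) boxes.
Sum over k = 0,...,15: E = 31/31 + 31/30 + 31/29 + ... + 31/17 + 31/16 = 21.97950.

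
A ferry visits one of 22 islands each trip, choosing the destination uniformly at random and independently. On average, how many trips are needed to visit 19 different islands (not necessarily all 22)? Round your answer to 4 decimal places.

40.8646

Going from k to k+1 distinct takes a geometric number of trips with mean 22/(22-k).
Sum over k = 0,...,18: E = 22/22 + 22/21 + 22/20 + ... + 22/5 + 22/4 = 40.86456.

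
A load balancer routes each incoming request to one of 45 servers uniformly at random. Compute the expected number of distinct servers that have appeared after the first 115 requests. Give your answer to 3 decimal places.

For each server, P(seen in 115 requests) = 1 - (44/45)^115 = 0.9246.
By linearity of expectation, E[distinct seen] = 45·(1 - (44/45)^115) = 41.6051.

41.605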